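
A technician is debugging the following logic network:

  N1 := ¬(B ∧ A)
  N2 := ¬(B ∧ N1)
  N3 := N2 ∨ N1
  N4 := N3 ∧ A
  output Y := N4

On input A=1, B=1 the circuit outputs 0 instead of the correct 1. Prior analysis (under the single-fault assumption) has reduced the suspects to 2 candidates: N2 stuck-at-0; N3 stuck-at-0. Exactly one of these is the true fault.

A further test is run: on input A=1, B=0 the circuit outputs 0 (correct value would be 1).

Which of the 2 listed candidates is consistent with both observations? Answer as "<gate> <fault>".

Evaluate each candidate on input A=1, B=0:
  N2 stuck-at-0: N1=1, N2=0 [stuck-at-0], N3=1, N4=1 → 1 — eliminated
  N3 stuck-at-0: N1=1, N2=1, N3=0 [stuck-at-0], N4=0 → 0 — matches
Only N3 stuck-at-0 reproduces the observed 0.

N3 stuck-at-0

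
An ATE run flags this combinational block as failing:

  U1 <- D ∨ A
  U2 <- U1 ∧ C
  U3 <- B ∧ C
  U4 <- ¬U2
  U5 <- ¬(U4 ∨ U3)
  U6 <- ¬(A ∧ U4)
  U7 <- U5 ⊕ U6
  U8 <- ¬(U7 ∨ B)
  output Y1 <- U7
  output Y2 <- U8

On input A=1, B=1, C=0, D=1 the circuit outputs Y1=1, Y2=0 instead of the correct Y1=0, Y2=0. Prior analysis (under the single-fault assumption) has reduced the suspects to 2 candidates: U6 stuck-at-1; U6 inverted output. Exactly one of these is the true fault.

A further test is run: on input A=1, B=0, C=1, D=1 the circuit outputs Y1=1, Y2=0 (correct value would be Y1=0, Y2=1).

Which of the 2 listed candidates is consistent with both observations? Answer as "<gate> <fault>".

U6 inverted output

Evaluate each candidate on input A=1, B=0, C=1, D=1:
  U6 stuck-at-1: U1=1, U2=1, U3=0, U4=0, U5=1, U6=1 [stuck-at-1], U7=0, U8=1 → Y1=0, Y2=1 — eliminated
  U6 inverted output: U1=1, U2=1, U3=0, U4=0, U5=1, U6=0 [inverted output], U7=1, U8=0 → Y1=1, Y2=0 — matches
Only U6 inverted output reproduces the observed Y1=1, Y2=0.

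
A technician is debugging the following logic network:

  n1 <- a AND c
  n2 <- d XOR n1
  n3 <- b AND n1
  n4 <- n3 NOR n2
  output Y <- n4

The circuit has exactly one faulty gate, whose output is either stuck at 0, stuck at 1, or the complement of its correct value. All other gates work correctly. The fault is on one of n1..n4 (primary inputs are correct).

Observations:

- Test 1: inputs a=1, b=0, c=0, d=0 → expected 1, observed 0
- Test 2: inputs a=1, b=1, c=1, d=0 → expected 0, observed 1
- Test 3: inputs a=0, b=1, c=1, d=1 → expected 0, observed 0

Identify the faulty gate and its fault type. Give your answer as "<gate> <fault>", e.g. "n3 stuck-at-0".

Fault-free values for test 1 (a=1, b=0, c=0, d=0): n1=0, n2=0, n3=0, n4=1, giving Y=1. Observed 0.
Test 1: faults giving observed 0 are {n1 stuck-at-1, n1 inverted output, n2 stuck-at-1, n2 inverted output, n3 stuck-at-1, n3 inverted output, n4 stuck-at-0, n4 inverted output}.
Test 2 (a=1, b=1, c=1, d=0): fault-free n1=1, n2=1, n3=1, n4=0 → 0; observed 1. Eliminates n1 stuck-at-1, n2 stuck-at-1, n2 inverted output, n3 stuck-at-1, n3 inverted output, n4 stuck-at-0.
Test 3 (a=0, b=1, c=1, d=1): fault-free n1=0, n2=1, n3=0, n4=0 → 0; observed 0. Eliminates n4 inverted output.
Only n1 inverted output is consistent with every test.

n1 inverted output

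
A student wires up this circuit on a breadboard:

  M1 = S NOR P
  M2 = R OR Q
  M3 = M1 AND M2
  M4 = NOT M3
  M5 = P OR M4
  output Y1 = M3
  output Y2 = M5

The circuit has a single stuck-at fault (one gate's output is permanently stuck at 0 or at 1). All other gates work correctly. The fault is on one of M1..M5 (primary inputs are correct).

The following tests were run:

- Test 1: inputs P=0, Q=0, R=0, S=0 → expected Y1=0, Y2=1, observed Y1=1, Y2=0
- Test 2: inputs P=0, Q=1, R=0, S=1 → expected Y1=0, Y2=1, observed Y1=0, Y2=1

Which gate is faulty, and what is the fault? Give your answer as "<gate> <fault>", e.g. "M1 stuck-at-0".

Fault-free values for test 1 (P=0, Q=0, R=0, S=0): M1=1, M2=0, M3=0, M4=1, M5=1, giving Y1=0, Y2=1. Observed Y1=1, Y2=0.
Test 1: faults giving observed Y1=1, Y2=0 are {M2 stuck-at-1, M3 stuck-at-1}.
Test 2 (P=0, Q=1, R=0, S=1): fault-free M1=0, M2=1, M3=0, M4=1, M5=1 → Y1=0, Y2=1; observed Y1=0, Y2=1. Eliminates M3 stuck-at-1.
Only M2 stuck-at-1 is consistent with every test.

M2 stuck-at-1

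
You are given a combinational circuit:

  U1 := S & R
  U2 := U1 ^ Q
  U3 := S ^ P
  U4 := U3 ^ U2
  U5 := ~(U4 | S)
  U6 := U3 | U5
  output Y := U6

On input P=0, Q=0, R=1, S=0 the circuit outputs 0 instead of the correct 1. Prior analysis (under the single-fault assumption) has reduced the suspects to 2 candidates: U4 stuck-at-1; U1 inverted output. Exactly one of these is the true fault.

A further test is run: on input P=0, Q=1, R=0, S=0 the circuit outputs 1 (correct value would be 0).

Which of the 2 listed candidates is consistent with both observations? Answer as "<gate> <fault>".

U1 inverted output

Evaluate each candidate on input P=0, Q=1, R=0, S=0:
  U4 stuck-at-1: U1=0, U2=1, U3=0, U4=1 [stuck-at-1], U5=0, U6=0 → 0 — eliminated
  U1 inverted output: U1=1 [inverted output], U2=0, U3=0, U4=0, U5=1, U6=1 → 1 — matches
Only U1 inverted output reproduces the observed 1.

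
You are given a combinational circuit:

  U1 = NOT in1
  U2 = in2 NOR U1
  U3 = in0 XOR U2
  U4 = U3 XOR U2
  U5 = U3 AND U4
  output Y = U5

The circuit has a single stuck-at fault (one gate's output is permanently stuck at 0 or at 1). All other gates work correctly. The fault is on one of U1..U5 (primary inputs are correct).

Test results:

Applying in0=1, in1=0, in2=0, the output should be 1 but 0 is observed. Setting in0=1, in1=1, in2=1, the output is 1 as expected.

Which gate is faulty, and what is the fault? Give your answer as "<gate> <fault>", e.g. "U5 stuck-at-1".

Fault-free values for test 1 (in0=1, in1=0, in2=0): U1=1, U2=0, U3=1, U4=1, U5=1, giving Y=1. Observed 0.
Test 1: faults giving observed 0 are {U1 stuck-at-0, U2 stuck-at-1, U3 stuck-at-0, U4 stuck-at-0, U5 stuck-at-0}.
Test 2 (in0=1, in1=1, in2=1): fault-free U1=0, U2=0, U3=1, U4=1, U5=1 → 1; observed 1. Eliminates U2 stuck-at-1, U3 stuck-at-0, U4 stuck-at-0, U5 stuck-at-0.
Only U1 stuck-at-0 is consistent with every test.

U1 stuck-at-0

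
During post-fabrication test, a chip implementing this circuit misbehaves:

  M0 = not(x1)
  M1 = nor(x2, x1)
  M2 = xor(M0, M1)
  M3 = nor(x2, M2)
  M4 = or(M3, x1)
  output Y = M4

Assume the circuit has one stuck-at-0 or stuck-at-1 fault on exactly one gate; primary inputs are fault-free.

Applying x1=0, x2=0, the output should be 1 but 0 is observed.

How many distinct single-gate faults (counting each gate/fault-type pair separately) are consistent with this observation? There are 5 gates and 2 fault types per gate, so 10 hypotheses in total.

5

Fault-free: M0=1, M1=1, M2=0, M3=1, M4=1 → 1. Observed 0.
  M0 stuck-at-0: output 0 ✓
  M0 stuck-at-1: output 1 ✗
  M1 stuck-at-0: output 0 ✓
  M1 stuck-at-1: output 1 ✗
  M2 stuck-at-0: output 1 ✗
  M2 stuck-at-1: output 0 ✓
  M3 stuck-at-0: output 0 ✓
  M3 stuck-at-1: output 1 ✗
  M4 stuck-at-0: output 0 ✓
  M4 stuck-at-1: output 1 ✗
Consistent faults: {M0 stuck-at-0, M1 stuck-at-0, M2 stuck-at-1, M3 stuck-at-0, M4 stuck-at-0} — 5 in all.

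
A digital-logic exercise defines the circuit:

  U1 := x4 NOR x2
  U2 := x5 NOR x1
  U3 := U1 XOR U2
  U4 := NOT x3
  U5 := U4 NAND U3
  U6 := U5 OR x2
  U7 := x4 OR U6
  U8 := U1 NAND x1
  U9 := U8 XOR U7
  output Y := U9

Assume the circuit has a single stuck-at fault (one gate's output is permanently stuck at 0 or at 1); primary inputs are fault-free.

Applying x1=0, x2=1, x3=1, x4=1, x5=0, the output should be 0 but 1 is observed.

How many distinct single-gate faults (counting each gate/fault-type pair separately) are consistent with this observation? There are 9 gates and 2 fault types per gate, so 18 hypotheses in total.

3

Fault-free: U1=0, U2=1, U3=1, U4=0, U5=1, U6=1, U7=1, U8=1, U9=0 → 0. Observed 1.
  U1: none of the 2 fault types match ✗
  U2: none of the 2 fault types match ✗
  U3: none of the 2 fault types match ✗
  U4: none of the 2 fault types match ✗
  U5: none of the 2 fault types match ✗
  U6: none of the 2 fault types match ✗
  U7: stuck-at-0 ✓; others ✗
  U8: stuck-at-0 ✓; others ✗
  U9: stuck-at-1 ✓; others ✗
Consistent faults: {U7 stuck-at-0, U8 stuck-at-0, U9 stuck-at-1} — 3 in all.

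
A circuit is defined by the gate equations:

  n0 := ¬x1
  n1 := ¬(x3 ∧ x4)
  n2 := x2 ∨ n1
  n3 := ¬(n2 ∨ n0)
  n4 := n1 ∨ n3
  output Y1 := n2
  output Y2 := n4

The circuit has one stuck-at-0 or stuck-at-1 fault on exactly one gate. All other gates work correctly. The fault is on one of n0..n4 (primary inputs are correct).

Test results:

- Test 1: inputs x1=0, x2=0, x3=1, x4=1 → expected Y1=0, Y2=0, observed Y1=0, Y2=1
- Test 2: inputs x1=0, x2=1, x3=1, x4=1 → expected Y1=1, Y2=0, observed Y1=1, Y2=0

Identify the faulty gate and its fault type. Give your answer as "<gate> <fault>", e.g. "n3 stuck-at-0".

n0 stuck-at-0

Fault-free values for test 1 (x1=0, x2=0, x3=1, x4=1): n0=1, n1=0, n2=0, n3=0, n4=0, giving Y1=0, Y2=0. Observed Y1=0, Y2=1.
Test 1: faults giving observed Y1=0, Y2=1 are {n0 stuck-at-0, n3 stuck-at-1, n4 stuck-at-1}.
Test 2 (x1=0, x2=1, x3=1, x4=1): fault-free n0=1, n1=0, n2=1, n3=0, n4=0 → Y1=1, Y2=0; observed Y1=1, Y2=0. Eliminates n3 stuck-at-1, n4 stuck-at-1.
Only n0 stuck-at-0 is consistent with every test.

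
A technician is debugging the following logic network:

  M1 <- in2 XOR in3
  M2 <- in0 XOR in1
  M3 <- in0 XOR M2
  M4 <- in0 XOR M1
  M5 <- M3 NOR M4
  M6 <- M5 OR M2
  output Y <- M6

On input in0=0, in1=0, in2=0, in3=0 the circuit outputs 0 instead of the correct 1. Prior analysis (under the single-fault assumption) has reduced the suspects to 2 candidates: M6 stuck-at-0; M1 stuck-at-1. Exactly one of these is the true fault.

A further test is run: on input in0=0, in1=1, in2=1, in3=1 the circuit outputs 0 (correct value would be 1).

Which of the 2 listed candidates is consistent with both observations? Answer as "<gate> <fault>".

M6 stuck-at-0

Evaluate each candidate on input in0=0, in1=1, in2=1, in3=1:
  M6 stuck-at-0: M1=0, M2=1, M3=1, M4=0, M5=0, M6=0 [stuck-at-0] → 0 — matches
  M1 stuck-at-1: M1=1 [stuck-at-1], M2=1, M3=1, M4=1, M5=0, M6=1 → 1 — eliminated
Only M6 stuck-at-0 reproduces the observed 0.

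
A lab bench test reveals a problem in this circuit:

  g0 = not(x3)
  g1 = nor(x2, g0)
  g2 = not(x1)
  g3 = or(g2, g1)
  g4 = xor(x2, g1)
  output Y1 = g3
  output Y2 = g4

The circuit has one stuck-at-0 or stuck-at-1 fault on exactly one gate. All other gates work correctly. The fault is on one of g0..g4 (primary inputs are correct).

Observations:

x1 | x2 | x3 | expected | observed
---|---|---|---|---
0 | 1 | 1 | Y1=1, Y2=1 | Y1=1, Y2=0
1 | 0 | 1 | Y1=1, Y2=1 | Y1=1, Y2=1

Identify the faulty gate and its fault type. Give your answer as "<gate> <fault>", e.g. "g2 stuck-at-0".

g1 stuck-at-1

Fault-free values for test 1 (x1=0, x2=1, x3=1): g0=0, g1=0, g2=1, g3=1, g4=1, giving Y1=1, Y2=1. Observed Y1=1, Y2=0.
Test 1: faults giving observed Y1=1, Y2=0 are {g1 stuck-at-1, g4 stuck-at-0}.
Test 2 (x1=1, x2=0, x3=1): fault-free g0=0, g1=1, g2=0, g3=1, g4=1 → Y1=1, Y2=1; observed Y1=1, Y2=1. Eliminates g4 stuck-at-0.
Only g1 stuck-at-1 is consistent with every test.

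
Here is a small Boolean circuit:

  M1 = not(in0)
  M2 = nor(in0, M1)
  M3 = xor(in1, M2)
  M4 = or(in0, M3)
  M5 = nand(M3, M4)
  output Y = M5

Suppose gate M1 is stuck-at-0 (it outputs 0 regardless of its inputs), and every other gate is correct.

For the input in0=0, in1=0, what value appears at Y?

0

Propagate with M1 forced: M1=0 [stuck-at-0], M2=1, M3=1, M4=1, M5=0.
So Y = 0. (Without the fault it would be 1.)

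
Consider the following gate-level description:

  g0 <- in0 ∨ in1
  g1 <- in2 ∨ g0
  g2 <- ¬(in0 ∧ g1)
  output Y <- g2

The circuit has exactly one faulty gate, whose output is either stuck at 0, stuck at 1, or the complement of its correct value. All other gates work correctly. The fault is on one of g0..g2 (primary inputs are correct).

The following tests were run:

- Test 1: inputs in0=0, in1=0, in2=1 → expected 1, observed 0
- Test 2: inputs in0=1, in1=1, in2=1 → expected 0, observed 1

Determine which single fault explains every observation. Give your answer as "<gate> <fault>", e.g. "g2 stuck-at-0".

g2 inverted output

Fault-free values for test 1 (in0=0, in1=0, in2=1): g0=0, g1=1, g2=1, giving Y=1. Observed 0.
Test 1: faults giving observed 0 are {g2 stuck-at-0, g2 inverted output}.
Test 2 (in0=1, in1=1, in2=1): fault-free g0=1, g1=1, g2=0 → 0; observed 1. Eliminates g2 stuck-at-0.
Only g2 inverted output is consistent with every test.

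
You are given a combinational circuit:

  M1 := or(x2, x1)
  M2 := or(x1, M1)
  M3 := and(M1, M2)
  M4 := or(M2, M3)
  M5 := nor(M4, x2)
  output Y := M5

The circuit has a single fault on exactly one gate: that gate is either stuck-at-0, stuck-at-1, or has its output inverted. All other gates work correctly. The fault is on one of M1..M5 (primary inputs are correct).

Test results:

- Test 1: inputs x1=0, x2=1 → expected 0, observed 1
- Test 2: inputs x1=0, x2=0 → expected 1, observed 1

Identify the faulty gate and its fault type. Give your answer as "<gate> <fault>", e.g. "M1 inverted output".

Fault-free values for test 1 (x1=0, x2=1): M1=1, M2=1, M3=1, M4=1, M5=0, giving Y=0. Observed 1.
Test 1: faults giving observed 1 are {M5 stuck-at-1, M5 inverted output}.
Test 2 (x1=0, x2=0): fault-free M1=0, M2=0, M3=0, M4=0, M5=1 → 1; observed 1. Eliminates M5 inverted output.
Only M5 stuck-at-1 is consistent with every test.

M5 stuck-at-1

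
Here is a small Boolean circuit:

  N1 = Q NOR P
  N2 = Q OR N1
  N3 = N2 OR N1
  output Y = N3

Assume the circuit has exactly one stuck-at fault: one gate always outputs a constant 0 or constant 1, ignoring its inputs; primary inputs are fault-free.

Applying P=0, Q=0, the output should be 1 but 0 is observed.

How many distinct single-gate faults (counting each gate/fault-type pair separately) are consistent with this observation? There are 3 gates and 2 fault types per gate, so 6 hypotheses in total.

Fault-free: N1=1, N2=1, N3=1 → 1. Observed 0.
  N1 stuck-at-0: output 0 ✓
  N1 stuck-at-1: output 1 ✗
  N2 stuck-at-0: output 1 ✗
  N2 stuck-at-1: output 1 ✗
  N3 stuck-at-0: output 0 ✓
  N3 stuck-at-1: output 1 ✗
Consistent faults: {N1 stuck-at-0, N3 stuck-at-0} — 2 in all.

2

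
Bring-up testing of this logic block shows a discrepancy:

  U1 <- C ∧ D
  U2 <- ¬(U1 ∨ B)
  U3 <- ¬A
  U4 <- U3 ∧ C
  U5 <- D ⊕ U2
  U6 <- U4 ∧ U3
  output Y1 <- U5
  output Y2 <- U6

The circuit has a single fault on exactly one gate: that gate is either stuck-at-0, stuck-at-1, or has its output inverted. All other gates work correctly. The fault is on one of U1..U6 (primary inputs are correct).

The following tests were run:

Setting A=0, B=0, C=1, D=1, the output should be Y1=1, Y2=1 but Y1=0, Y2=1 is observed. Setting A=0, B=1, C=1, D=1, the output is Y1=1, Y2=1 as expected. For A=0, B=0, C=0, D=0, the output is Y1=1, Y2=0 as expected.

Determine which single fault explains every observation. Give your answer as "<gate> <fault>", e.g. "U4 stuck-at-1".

Fault-free values for test 1 (A=0, B=0, C=1, D=1): U1=1, U2=0, U3=1, U4=1, U5=1, U6=1, giving Y1=1, Y2=1. Observed Y1=0, Y2=1.
Test 1: faults giving observed Y1=0, Y2=1 are {U1 stuck-at-0, U1 inverted output, U2 stuck-at-1, U2 inverted output, U5 stuck-at-0, U5 inverted output}.
Test 2 (A=0, B=1, C=1, D=1): fault-free U1=1, U2=0, U3=1, U4=1, U5=1, U6=1 → Y1=1, Y2=1; observed Y1=1, Y2=1. Eliminates U2 stuck-at-1, U2 inverted output, U5 stuck-at-0, U5 inverted output.
Test 3 (A=0, B=0, C=0, D=0): fault-free U1=0, U2=1, U3=1, U4=0, U5=1, U6=0 → Y1=1, Y2=0; observed Y1=1, Y2=0. Eliminates U1 inverted output.
Only U1 stuck-at-0 is consistent with every test.

U1 stuck-at-0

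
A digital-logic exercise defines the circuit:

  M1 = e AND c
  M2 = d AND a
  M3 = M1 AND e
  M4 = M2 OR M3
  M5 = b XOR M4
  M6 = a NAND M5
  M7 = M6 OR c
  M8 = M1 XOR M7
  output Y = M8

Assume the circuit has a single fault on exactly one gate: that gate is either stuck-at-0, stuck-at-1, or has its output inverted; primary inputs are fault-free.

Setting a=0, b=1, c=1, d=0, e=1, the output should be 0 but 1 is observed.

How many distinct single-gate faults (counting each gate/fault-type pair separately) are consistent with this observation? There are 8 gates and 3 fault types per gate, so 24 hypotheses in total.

Fault-free: M1=1, M2=0, M3=1, M4=1, M5=0, M6=1, M7=1, M8=0 → 0. Observed 1.
  M1: stuck-at-0, inverted output ✓; others ✗
  M2: none of the 3 fault types match ✗
  M3: none of the 3 fault types match ✗
  M4: none of the 3 fault types match ✗
  M5: none of the 3 fault types match ✗
  M6: none of the 3 fault types match ✗
  M7: stuck-at-0, inverted output ✓; others ✗
  M8: stuck-at-1, inverted output ✓; others ✗
Consistent faults: {M1 stuck-at-0, M1 inverted output, M7 stuck-at-0, M7 inverted output, M8 stuck-at-1, M8 inverted output} — 6 in all.

6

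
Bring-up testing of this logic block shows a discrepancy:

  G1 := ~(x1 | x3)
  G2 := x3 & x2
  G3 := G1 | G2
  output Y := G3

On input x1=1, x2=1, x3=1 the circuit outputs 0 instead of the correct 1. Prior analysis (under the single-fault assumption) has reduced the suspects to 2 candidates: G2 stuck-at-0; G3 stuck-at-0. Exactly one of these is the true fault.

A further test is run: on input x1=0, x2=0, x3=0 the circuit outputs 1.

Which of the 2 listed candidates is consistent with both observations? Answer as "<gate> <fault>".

Evaluate each candidate on input x1=0, x2=0, x3=0:
  G2 stuck-at-0: G1=1, G2=0 [stuck-at-0], G3=1 → 1 — matches
  G3 stuck-at-0: G1=1, G2=0, G3=0 [stuck-at-0] → 0 — eliminated
Only G2 stuck-at-0 reproduces the observed 1.

G2 stuck-at-0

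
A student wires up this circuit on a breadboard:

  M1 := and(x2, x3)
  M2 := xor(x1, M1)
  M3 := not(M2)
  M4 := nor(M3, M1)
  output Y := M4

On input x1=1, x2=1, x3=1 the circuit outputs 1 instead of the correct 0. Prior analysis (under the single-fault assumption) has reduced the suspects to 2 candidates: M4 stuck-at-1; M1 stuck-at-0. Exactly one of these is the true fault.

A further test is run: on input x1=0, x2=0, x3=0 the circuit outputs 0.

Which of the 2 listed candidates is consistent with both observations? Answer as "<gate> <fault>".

Evaluate each candidate on input x1=0, x2=0, x3=0:
  M4 stuck-at-1: M1=0, M2=0, M3=1, M4=1 [stuck-at-1] → 1 — eliminated
  M1 stuck-at-0: M1=0 [stuck-at-0], M2=0, M3=1, M4=0 → 0 — matches
Only M1 stuck-at-0 reproduces the observed 0.

M1 stuck-at-0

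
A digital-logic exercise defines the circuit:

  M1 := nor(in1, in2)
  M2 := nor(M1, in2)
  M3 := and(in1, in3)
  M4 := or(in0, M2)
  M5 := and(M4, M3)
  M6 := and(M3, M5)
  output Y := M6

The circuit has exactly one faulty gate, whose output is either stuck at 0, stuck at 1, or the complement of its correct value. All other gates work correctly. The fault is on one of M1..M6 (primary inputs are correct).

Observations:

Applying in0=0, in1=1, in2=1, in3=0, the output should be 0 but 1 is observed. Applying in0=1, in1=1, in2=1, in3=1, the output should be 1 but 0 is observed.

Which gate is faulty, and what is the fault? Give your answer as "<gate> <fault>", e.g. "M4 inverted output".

Fault-free values for test 1 (in0=0, in1=1, in2=1, in3=0): M1=0, M2=0, M3=0, M4=0, M5=0, M6=0, giving Y=0. Observed 1.
Test 1: faults giving observed 1 are {M6 stuck-at-1, M6 inverted output}.
Test 2 (in0=1, in1=1, in2=1, in3=1): fault-free M1=0, M2=0, M3=1, M4=1, M5=1, M6=1 → 1; observed 0. Eliminates M6 stuck-at-1.
Only M6 inverted output is consistent with every test.

M6 inverted output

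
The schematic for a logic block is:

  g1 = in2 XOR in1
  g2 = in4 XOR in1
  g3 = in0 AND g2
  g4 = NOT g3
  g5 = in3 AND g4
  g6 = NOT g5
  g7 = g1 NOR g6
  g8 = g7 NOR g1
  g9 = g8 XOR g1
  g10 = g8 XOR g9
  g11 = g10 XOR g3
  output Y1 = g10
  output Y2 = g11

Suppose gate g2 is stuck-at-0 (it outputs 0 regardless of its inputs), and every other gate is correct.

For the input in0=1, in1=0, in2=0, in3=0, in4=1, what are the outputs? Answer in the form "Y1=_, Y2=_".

Y1=0, Y2=0

Propagate with g2 forced: g1=0, g2=0 [stuck-at-0], g3=0, g4=1, g5=0, g6=1, g7=0, g8=1, g9=1, g10=0, g11=0.
So the outputs are Y1=0, Y2=0. (Without the fault they would be Y1=0, Y2=1.)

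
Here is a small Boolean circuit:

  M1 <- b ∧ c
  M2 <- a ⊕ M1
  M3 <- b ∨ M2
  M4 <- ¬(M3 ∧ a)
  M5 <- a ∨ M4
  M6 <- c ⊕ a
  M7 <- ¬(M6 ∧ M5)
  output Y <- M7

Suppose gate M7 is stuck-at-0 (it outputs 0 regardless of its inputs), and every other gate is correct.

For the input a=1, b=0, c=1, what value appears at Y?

Propagate with M7 forced: M1=0, M2=1, M3=1, M4=0, M5=1, M6=0, M7=0 [stuck-at-0].
So Y = 0. (Without the fault it would be 1.)

0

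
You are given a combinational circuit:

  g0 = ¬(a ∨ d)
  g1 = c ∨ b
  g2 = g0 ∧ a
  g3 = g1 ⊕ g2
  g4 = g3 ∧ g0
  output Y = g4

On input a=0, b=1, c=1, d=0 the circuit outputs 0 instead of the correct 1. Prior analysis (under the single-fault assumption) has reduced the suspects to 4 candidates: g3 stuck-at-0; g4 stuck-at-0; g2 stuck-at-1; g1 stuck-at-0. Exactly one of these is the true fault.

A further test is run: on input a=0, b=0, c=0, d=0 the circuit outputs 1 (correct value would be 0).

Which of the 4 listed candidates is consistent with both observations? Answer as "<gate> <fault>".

Evaluate each candidate on input a=0, b=0, c=0, d=0:
  g3 stuck-at-0: g0=1, g1=0, g2=0, g3=0 [stuck-at-0], g4=0 → 0 — eliminated
  g4 stuck-at-0: g0=1, g1=0, g2=0, g3=0, g4=0 [stuck-at-0] → 0 — eliminated
  g2 stuck-at-1: g0=1, g1=0, g2=1 [stuck-at-1], g3=1, g4=1 → 1 — matches
  g1 stuck-at-0: g0=1, g1=0 [stuck-at-0], g2=0, g3=0, g4=0 → 0 — eliminated
Only g2 stuck-at-1 reproduces the observed 1.

g2 stuck-at-1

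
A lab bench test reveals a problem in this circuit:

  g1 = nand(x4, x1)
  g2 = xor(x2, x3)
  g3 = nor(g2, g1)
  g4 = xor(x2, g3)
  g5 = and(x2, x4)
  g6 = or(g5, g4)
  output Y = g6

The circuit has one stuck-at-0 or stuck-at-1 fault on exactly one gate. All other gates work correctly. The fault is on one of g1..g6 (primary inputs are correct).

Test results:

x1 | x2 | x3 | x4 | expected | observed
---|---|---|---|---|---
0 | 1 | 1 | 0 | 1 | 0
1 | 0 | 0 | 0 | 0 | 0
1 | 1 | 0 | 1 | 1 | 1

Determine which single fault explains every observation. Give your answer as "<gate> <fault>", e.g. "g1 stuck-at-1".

g4 stuck-at-0

Fault-free values for test 1 (x1=0, x2=1, x3=1, x4=0): g1=1, g2=0, g3=0, g4=1, g5=0, g6=1, giving Y=1. Observed 0.
Test 1: faults giving observed 0 are {g1 stuck-at-0, g3 stuck-at-1, g4 stuck-at-0, g6 stuck-at-0}.
Test 2 (x1=1, x2=0, x3=0, x4=0): fault-free g1=1, g2=0, g3=0, g4=0, g5=0, g6=0 → 0; observed 0. Eliminates g1 stuck-at-0, g3 stuck-at-1.
Test 3 (x1=1, x2=1, x3=0, x4=1): fault-free g1=0, g2=1, g3=0, g4=1, g5=1, g6=1 → 1; observed 1. Eliminates g6 stuck-at-0.
Only g4 stuck-at-0 is consistent with every test.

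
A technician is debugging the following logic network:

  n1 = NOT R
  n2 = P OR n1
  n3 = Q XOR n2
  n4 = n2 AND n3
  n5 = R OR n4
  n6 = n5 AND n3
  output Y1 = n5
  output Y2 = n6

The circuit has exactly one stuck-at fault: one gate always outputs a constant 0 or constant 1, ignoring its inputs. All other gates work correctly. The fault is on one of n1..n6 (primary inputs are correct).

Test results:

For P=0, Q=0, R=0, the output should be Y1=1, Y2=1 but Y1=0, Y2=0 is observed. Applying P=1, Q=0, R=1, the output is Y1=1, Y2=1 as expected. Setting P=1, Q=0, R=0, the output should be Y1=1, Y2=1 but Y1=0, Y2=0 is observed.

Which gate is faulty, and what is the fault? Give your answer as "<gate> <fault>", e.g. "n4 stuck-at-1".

n4 stuck-at-0

Fault-free values for test 1 (P=0, Q=0, R=0): n1=1, n2=1, n3=1, n4=1, n5=1, n6=1, giving Y1=1, Y2=1. Observed Y1=0, Y2=0.
Test 1: faults giving observed Y1=0, Y2=0 are {n1 stuck-at-0, n2 stuck-at-0, n3 stuck-at-0, n4 stuck-at-0, n5 stuck-at-0}.
Test 2 (P=1, Q=0, R=1): fault-free n1=0, n2=1, n3=1, n4=1, n5=1, n6=1 → Y1=1, Y2=1; observed Y1=1, Y2=1. Eliminates n2 stuck-at-0, n3 stuck-at-0, n5 stuck-at-0.
Test 3 (P=1, Q=0, R=0): fault-free n1=1, n2=1, n3=1, n4=1, n5=1, n6=1 → Y1=1, Y2=1; observed Y1=0, Y2=0. Eliminates n1 stuck-at-0.
Only n4 stuck-at-0 is consistent with every test.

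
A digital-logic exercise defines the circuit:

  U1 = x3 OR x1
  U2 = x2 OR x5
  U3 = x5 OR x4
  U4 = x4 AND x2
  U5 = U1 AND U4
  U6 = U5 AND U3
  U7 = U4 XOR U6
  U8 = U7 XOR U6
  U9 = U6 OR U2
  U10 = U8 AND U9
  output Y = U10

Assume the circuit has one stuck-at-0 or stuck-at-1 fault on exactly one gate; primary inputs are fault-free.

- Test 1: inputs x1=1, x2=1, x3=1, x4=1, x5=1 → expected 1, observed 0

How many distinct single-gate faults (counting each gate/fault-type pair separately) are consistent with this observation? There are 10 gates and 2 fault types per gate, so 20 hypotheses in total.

5

Fault-free: U1=1, U2=1, U3=1, U4=1, U5=1, U6=1, U7=0, U8=1, U9=1, U10=1 → 1. Observed 0.
  U1: none of the 2 fault types match ✗
  U2: none of the 2 fault types match ✗
  U3: none of the 2 fault types match ✗
  U4: stuck-at-0 ✓; others ✗
  U5: none of the 2 fault types match ✗
  U6: none of the 2 fault types match ✗
  U7: stuck-at-1 ✓; others ✗
  U8: stuck-at-0 ✓; others ✗
  U9: stuck-at-0 ✓; others ✗
  U10: stuck-at-0 ✓; others ✗
Consistent faults: {U4 stuck-at-0, U7 stuck-at-1, U8 stuck-at-0, U9 stuck-at-0, U10 stuck-at-0} — 5 in all.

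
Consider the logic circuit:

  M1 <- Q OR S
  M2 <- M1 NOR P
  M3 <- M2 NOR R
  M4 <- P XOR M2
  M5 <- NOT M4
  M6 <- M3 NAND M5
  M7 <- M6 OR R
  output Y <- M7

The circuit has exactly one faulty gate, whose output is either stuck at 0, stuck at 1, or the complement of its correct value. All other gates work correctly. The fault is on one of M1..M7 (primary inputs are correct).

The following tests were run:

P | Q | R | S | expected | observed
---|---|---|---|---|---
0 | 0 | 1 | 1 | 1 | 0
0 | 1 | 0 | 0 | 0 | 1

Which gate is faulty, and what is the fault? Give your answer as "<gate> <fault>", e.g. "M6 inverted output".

M7 inverted output

Fault-free values for test 1 (P=0, Q=0, R=1, S=1): M1=1, M2=0, M3=0, M4=0, M5=1, M6=1, M7=1, giving Y=1. Observed 0.
Test 1: faults giving observed 0 are {M7 stuck-at-0, M7 inverted output}.
Test 2 (P=0, Q=1, R=0, S=0): fault-free M1=1, M2=0, M3=1, M4=0, M5=1, M6=0, M7=0 → 0; observed 1. Eliminates M7 stuck-at-0.
Only M7 inverted output is consistent with every test.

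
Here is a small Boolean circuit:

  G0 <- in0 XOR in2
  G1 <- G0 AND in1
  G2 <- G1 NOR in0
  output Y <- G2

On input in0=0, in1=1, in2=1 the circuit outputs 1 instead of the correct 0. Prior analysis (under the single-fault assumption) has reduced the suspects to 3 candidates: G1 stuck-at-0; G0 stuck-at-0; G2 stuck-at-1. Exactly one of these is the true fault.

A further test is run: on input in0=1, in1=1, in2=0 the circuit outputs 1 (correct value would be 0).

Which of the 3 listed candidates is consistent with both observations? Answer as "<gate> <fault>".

G2 stuck-at-1

Evaluate each candidate on input in0=1, in1=1, in2=0:
  G1 stuck-at-0: G0=1, G1=0 [stuck-at-0], G2=0 → 0 — eliminated
  G0 stuck-at-0: G0=0 [stuck-at-0], G1=0, G2=0 → 0 — eliminated
  G2 stuck-at-1: G0=1, G1=1, G2=1 [stuck-at-1] → 1 — matches
Only G2 stuck-at-1 reproduces the observed 1.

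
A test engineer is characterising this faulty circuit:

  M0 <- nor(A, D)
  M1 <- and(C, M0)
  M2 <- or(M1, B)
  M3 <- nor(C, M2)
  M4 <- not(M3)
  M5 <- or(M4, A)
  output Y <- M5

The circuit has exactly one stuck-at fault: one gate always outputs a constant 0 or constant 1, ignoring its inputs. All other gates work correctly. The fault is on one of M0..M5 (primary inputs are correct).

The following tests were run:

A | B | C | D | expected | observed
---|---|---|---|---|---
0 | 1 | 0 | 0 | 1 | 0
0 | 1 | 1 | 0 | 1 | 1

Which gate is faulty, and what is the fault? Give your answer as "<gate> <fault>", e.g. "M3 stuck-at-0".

Fault-free values for test 1 (A=0, B=1, C=0, D=0): M0=1, M1=0, M2=1, M3=0, M4=1, M5=1, giving Y=1. Observed 0.
Test 1: faults giving observed 0 are {M2 stuck-at-0, M3 stuck-at-1, M4 stuck-at-0, M5 stuck-at-0}.
Test 2 (A=0, B=1, C=1, D=0): fault-free M0=1, M1=1, M2=1, M3=0, M4=1, M5=1 → 1; observed 1. Eliminates M3 stuck-at-1, M4 stuck-at-0, M5 stuck-at-0.
Only M2 stuck-at-0 is consistent with every test.

M2 stuck-at-0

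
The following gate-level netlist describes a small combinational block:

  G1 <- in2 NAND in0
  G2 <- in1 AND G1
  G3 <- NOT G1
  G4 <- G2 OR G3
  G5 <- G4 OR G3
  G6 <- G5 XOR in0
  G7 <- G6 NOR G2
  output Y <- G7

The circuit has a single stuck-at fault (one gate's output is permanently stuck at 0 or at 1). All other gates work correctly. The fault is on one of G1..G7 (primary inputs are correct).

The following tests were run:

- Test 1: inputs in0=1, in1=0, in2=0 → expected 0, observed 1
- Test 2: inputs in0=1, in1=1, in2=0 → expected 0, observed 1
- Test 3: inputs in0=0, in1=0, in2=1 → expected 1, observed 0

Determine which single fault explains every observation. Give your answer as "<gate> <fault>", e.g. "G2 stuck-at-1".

Fault-free values for test 1 (in0=1, in1=0, in2=0): G1=1, G2=0, G3=0, G4=0, G5=0, G6=1, G7=0, giving Y=0. Observed 1.
Test 1: faults giving observed 1 are {G1 stuck-at-0, G3 stuck-at-1, G4 stuck-at-1, G5 stuck-at-1, G6 stuck-at-0, G7 stuck-at-1}.
Test 2 (in0=1, in1=1, in2=0): fault-free G1=1, G2=1, G3=0, G4=1, G5=1, G6=0, G7=0 → 0; observed 1. Eliminates G3 stuck-at-1, G4 stuck-at-1, G5 stuck-at-1, G6 stuck-at-0.
Test 3 (in0=0, in1=0, in2=1): fault-free G1=1, G2=0, G3=0, G4=0, G5=0, G6=0, G7=1 → 1; observed 0. Eliminates G7 stuck-at-1.
Only G1 stuck-at-0 is consistent with every test.

G1 stuck-at-0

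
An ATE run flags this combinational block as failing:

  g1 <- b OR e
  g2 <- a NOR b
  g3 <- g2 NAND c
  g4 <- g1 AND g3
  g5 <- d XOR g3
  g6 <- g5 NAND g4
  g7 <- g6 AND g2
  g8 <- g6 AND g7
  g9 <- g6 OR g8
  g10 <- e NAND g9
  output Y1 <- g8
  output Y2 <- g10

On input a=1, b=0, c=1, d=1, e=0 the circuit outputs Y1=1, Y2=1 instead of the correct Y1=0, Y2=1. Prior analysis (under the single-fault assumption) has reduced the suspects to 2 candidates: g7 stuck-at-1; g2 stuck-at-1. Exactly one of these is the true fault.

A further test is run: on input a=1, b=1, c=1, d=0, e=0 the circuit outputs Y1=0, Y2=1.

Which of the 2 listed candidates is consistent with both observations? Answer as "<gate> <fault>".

Evaluate each candidate on input a=1, b=1, c=1, d=0, e=0:
  g7 stuck-at-1: g1=1, g2=0, g3=1, g4=1, g5=1, g6=0, g7=1 [stuck-at-1], g8=0, g9=0, g10=1 → Y1=0, Y2=1 — matches
  g2 stuck-at-1: g1=1, g2=1 [stuck-at-1], g3=0, g4=0, g5=0, g6=1, g7=1, g8=1, g9=1, g10=1 → Y1=1, Y2=1 — eliminated
Only g7 stuck-at-1 reproduces the observed Y1=0, Y2=1.

g7 stuck-at-1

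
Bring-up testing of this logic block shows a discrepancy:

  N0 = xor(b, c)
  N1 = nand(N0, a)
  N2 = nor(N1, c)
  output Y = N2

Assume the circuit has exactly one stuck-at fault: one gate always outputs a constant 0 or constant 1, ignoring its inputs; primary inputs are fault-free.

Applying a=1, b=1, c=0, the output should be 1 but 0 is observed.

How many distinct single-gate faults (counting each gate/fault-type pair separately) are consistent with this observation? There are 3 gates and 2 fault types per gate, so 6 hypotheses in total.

3

Fault-free: N0=1, N1=0, N2=1 → 1. Observed 0.
  N0 stuck-at-0: output 0 ✓
  N0 stuck-at-1: output 1 ✗
  N1 stuck-at-0: output 1 ✗
  N1 stuck-at-1: output 0 ✓
  N2 stuck-at-0: output 0 ✓
  N2 stuck-at-1: output 1 ✗
Consistent faults: {N0 stuck-at-0, N1 stuck-at-1, N2 stuck-at-0} — 3 in all.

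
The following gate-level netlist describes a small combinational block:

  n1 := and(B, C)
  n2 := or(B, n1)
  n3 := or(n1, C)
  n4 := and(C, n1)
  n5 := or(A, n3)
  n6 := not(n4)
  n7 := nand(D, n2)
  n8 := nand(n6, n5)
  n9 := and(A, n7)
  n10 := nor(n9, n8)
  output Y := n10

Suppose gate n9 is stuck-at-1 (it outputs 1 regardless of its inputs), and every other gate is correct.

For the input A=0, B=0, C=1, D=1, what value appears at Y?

0

Propagate with n9 forced: n1=0, n2=0, n3=1, n4=0, n5=1, n6=1, n7=1, n8=0, n9=1 [stuck-at-1], n10=0.
So Y = 0. (Without the fault it would be 1.)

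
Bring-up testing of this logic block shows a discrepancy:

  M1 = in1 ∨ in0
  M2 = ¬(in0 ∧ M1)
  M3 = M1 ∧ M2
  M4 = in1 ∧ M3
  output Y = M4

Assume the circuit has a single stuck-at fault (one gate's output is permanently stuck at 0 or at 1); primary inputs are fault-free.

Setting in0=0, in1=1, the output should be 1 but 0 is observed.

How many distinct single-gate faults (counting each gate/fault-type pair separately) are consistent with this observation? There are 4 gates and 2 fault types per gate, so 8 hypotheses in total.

Fault-free: M1=1, M2=1, M3=1, M4=1 → 1. Observed 0.
  M1 stuck-at-0: output 0 ✓
  M1 stuck-at-1: output 1 ✗
  M2 stuck-at-0: output 0 ✓
  M2 stuck-at-1: output 1 ✗
  M3 stuck-at-0: output 0 ✓
  M3 stuck-at-1: output 1 ✗
  M4 stuck-at-0: output 0 ✓
  M4 stuck-at-1: output 1 ✗
Consistent faults: {M1 stuck-at-0, M2 stuck-at-0, M3 stuck-at-0, M4 stuck-at-0} — 4 in all.

4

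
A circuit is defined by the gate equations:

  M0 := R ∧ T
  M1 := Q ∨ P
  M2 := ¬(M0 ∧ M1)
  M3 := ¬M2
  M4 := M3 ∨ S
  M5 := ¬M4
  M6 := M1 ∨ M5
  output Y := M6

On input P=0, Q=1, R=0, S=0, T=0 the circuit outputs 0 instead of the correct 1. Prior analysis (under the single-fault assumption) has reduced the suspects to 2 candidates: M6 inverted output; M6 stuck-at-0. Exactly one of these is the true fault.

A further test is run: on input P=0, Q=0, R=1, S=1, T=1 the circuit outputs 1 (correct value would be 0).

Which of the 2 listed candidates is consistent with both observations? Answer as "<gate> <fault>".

Evaluate each candidate on input P=0, Q=0, R=1, S=1, T=1:
  M6 inverted output: M0=1, M1=0, M2=1, M3=0, M4=1, M5=0, M6=1 [inverted output] → 1 — matches
  M6 stuck-at-0: M0=1, M1=0, M2=1, M3=0, M4=1, M5=0, M6=0 [stuck-at-0] → 0 — eliminated
Only M6 inverted output reproduces the observed 1.

M6 inverted output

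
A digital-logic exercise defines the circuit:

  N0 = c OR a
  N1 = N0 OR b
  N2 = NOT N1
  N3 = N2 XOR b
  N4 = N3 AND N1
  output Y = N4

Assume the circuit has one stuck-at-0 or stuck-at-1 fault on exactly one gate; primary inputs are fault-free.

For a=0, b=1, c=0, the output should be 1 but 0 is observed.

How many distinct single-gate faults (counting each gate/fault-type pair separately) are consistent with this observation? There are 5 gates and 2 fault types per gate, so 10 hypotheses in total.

Fault-free: N0=0, N1=1, N2=0, N3=1, N4=1 → 1. Observed 0.
  N0 stuck-at-0: output 1 ✗
  N0 stuck-at-1: output 1 ✗
  N1 stuck-at-0: output 0 ✓
  N1 stuck-at-1: output 1 ✗
  N2 stuck-at-0: output 1 ✗
  N2 stuck-at-1: output 0 ✓
  N3 stuck-at-0: output 0 ✓
  N3 stuck-at-1: output 1 ✗
  N4 stuck-at-0: output 0 ✓
  N4 stuck-at-1: output 1 ✗
Consistent faults: {N1 stuck-at-0, N2 stuck-at-1, N3 stuck-at-0, N4 stuck-at-0} — 4 in all.

4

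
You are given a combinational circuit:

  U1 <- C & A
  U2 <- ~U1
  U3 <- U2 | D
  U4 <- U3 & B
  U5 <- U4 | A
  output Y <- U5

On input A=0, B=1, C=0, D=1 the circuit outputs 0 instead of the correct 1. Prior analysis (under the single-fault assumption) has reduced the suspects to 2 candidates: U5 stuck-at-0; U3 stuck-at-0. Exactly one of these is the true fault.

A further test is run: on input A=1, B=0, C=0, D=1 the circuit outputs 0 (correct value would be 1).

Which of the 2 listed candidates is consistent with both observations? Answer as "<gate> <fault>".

U5 stuck-at-0

Evaluate each candidate on input A=1, B=0, C=0, D=1:
  U5 stuck-at-0: U1=0, U2=1, U3=1, U4=0, U5=0 [stuck-at-0] → 0 — matches
  U3 stuck-at-0: U1=0, U2=1, U3=0 [stuck-at-0], U4=0, U5=1 → 1 — eliminated
Only U5 stuck-at-0 reproduces the observed 0.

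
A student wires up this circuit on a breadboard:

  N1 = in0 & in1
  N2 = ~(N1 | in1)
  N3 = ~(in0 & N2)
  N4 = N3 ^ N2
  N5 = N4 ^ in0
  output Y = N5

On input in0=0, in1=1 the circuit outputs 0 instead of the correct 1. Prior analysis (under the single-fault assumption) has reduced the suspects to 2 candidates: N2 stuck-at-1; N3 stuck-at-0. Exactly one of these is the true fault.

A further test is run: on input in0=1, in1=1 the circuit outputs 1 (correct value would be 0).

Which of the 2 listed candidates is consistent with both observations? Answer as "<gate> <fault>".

Evaluate each candidate on input in0=1, in1=1:
  N2 stuck-at-1: N1=1, N2=1 [stuck-at-1], N3=0, N4=1, N5=0 → 0 — eliminated
  N3 stuck-at-0: N1=1, N2=0, N3=0 [stuck-at-0], N4=0, N5=1 → 1 — matches
Only N3 stuck-at-0 reproduces the observed 1.

N3 stuck-at-0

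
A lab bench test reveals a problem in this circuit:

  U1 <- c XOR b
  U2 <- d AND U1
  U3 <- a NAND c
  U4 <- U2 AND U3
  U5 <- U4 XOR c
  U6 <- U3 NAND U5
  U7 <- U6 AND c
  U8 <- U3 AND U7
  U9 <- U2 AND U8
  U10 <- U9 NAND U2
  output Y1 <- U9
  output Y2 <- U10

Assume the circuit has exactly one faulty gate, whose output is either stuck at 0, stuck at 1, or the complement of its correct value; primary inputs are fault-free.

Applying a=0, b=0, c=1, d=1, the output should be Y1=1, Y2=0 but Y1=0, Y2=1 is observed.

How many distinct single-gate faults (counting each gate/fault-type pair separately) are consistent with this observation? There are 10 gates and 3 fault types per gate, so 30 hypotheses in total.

Fault-free: U1=1, U2=1, U3=1, U4=1, U5=0, U6=1, U7=1, U8=1, U9=1, U10=0 → Y1=1, Y2=0. Observed Y1=0, Y2=1.
  U1: stuck-at-0, inverted output ✓; others ✗
  U2: stuck-at-0, inverted output ✓; others ✗
  U3: stuck-at-0, inverted output ✓; others ✗
  U4: stuck-at-0, inverted output ✓; others ✗
  U5: stuck-at-1, inverted output ✓; others ✗
  U6: stuck-at-0, inverted output ✓; others ✗
  U7: stuck-at-0, inverted output ✓; others ✗
  U8: stuck-at-0, inverted output ✓; others ✗
  U9: stuck-at-0, inverted output ✓; others ✗
  U10: none of the 3 fault types match ✗
Consistent faults: {U1 stuck-at-0, U1 inverted output, U2 stuck-at-0, U2 inverted output, U3 stuck-at-0, U3 inverted output, U4 stuck-at-0, U4 inverted output, U5 stuck-at-1, U5 inverted output, U6 stuck-at-0, U6 inverted output, U7 stuck-at-0, U7 inverted output, U8 stuck-at-0, U8 inverted output, U9 stuck-at-0, U9 inverted output} — 18 in all.

18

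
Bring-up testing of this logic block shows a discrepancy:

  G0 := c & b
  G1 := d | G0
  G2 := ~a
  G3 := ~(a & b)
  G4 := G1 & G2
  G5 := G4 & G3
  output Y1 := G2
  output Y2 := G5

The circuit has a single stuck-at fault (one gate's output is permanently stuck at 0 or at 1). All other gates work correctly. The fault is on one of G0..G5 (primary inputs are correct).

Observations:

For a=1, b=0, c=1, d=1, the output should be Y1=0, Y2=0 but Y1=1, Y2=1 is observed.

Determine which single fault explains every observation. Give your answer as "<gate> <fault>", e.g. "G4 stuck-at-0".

Fault-free values for test 1 (a=1, b=0, c=1, d=1): G0=0, G1=1, G2=0, G3=1, G4=0, G5=0, giving Y1=0, Y2=0. Observed Y1=1, Y2=1.
Test 1: faults giving observed Y1=1, Y2=1 are {G2 stuck-at-1}.
Only G2 stuck-at-1 is consistent with every test.

G2 stuck-at-1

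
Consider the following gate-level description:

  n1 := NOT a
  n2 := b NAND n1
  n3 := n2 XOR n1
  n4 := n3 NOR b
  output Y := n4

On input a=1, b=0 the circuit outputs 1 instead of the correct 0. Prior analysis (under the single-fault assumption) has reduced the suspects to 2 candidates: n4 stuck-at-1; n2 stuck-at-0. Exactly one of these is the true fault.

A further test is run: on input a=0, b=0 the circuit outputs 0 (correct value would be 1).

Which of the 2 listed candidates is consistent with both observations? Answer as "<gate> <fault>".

Evaluate each candidate on input a=0, b=0:
  n4 stuck-at-1: n1=1, n2=1, n3=0, n4=1 [stuck-at-1] → 1 — eliminated
  n2 stuck-at-0: n1=1, n2=0 [stuck-at-0], n3=1, n4=0 → 0 — matches
Only n2 stuck-at-0 reproduces the observed 0.

n2 stuck-at-0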